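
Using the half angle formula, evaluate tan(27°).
tan(27°) = sin 54° / (1 + cos 54°) = 0.5095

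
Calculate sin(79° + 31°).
sin(79° + 31°) = sin 79° cos 31° + cos 79° sin 31° = 0.9397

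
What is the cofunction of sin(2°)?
sin(2°) = cos(90° - 2°) = cos(88°)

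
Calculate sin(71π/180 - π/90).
sin(71π/180 - π/90) = sin 71π/180 cos π/90 - cos 71π/180 sin π/90 = 0.9336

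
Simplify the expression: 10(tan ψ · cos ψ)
10(tan ψ · cos ψ) = 10(sin ψ) (using Quotient identity)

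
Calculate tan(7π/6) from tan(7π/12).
tan(7π/6) = 2 tan 7π/12 / (1 - tan²7π/12) = √3/3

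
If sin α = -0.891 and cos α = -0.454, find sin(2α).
sin(2α) = 2 sin α cos α = 0.809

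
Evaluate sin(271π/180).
sin(271π/180) = -0.9998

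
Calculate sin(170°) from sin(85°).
sin(170°) = 2 sin 85° cos 85° = 0.1736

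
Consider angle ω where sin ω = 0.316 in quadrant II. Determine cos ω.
cos ω = ±√(1 - sin²ω) = -0.9488 (negative in QII)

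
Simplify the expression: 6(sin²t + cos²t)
6(sin²t + cos²t) = 6 (using Pythagorean identity)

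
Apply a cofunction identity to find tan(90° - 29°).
tan(90° - 29°) = cot(29°) = 1.804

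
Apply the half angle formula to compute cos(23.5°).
cos(23.5°) = √((1 + cos 47°)/2) = 0.9171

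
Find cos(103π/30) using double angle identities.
cos(103π/30) = 1 - 2sin²103π/60 = -0.2079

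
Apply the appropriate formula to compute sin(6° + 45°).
sin(6° + 45°) = sin 6° cos 45° + cos 6° sin 45° = 0.7771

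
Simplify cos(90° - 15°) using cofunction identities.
cos(90° - 15°) = sin(15°)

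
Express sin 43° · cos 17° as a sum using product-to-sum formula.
sin 43° cos 17° = (1/2)[sin(43°+17°) + sin(43°-17°)]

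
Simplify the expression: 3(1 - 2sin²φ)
3(1 - 2sin²φ) = 3(cos(2φ)) (using Double angle)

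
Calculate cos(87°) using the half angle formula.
cos(87°) = √((1 + cos 174°)/2) = 0.05234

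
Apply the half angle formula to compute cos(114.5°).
cos(114.5°) = -√((1 + cos 229°)/2) = -0.4147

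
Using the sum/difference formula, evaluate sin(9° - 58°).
sin(9° - 58°) = sin 9° cos 58° - cos 9° sin 58° = -0.7547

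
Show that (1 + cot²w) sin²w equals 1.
LHS = csc²w · sin²w = (1/sin²w) · sin²w = 1 = RHS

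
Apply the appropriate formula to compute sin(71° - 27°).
sin(71° - 27°) = sin 71° cos 27° - cos 71° sin 27° = 0.6947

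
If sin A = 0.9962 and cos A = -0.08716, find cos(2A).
cos(2A) = cos²A - sin²A = -0.9848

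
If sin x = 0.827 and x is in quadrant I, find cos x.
cos x = 0.5622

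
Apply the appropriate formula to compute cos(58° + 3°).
cos(58° + 3°) = cos 58° cos 3° - sin 58° sin 3° = 0.4848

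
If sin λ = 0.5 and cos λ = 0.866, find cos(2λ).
cos(2λ) = cos²λ - sin²λ = 0.5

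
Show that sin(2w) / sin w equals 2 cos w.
LHS = 2 sin w cos w / sin w = 2 cos w = RHS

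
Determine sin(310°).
sin(310°) = -0.766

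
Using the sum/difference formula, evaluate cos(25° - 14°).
cos(25° - 14°) = cos 25° cos 14° + sin 25° sin 14° = 0.9816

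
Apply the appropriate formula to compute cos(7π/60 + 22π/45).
cos(7π/60 + 22π/45) = cos 7π/60 cos 22π/45 - sin 7π/60 sin 22π/45 = -0.3256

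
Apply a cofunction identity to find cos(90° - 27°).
cos(90° - 27°) = sin(27°) = 0.454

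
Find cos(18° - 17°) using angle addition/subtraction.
cos(18° - 17°) = cos 18° cos 17° + sin 18° sin 17° = 0.9998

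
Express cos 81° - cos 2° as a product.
cos 81° - cos 2° = -2 sin(41.5°) sin(39.5°)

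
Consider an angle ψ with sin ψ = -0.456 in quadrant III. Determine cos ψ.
cos ψ = ±√(1 - sin²ψ) = -0.89 (negative in QIII)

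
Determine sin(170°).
sin(170°) = 0.1736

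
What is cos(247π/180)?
cos(247π/180) = -0.3907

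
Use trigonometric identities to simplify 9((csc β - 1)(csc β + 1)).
9((csc β - 1)(csc β + 1)) = 9(cot²β) (using Diff. of squares)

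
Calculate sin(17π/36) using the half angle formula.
sin(17π/36) = √((1 - cos 17π/18)/2) = 0.9962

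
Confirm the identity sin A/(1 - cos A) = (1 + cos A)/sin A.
LHS = sin A(1 + cos A) / ((1 - cos A)(1 + cos A)) = sin A(1 + cos A) / (1 - cos²A) = sin A(1 + cos A) / sin²A = (1 + cos A)/sin A = RHS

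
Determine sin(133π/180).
sin(133π/180) = 0.7314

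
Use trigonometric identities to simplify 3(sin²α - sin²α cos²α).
3(sin²α - sin²α cos²α) = 3(sin⁴α) (using Factoring)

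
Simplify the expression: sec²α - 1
sec²α - 1 = tan²α (using Pythagorean identity)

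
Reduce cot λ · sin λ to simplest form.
cot λ · sin λ = cos λ (using Quotient identity)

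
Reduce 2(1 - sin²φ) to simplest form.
2(1 - sin²φ) = 2(cos²φ) (using Pythagorean identity)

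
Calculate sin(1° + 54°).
sin(1° + 54°) = sin 1° cos 54° + cos 1° sin 54° = 0.8192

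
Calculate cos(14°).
cos(14°) = 0.9703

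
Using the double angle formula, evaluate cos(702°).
cos(702°) = cos²351° - sin²351° = 0.9511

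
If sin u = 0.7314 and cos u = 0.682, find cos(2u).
cos(2u) = cos²u - sin²u = -0.06982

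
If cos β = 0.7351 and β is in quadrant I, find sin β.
sin β = 0.678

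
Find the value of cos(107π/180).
cos(107π/180) = -0.2924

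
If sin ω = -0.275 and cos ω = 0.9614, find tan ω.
tan ω = sin ω / cos ω = -0.286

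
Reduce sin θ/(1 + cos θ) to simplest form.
sin θ/(1 + cos θ) = tan(θ/2) (using Half angle)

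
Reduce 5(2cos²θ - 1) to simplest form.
5(2cos²θ - 1) = 5(cos(2θ)) (using Double angle)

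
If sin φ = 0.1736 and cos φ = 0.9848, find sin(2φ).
sin(2φ) = 2 sin φ cos φ = 0.3419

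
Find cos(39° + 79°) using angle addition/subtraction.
cos(39° + 79°) = cos 39° cos 79° - sin 39° sin 79° = -0.4695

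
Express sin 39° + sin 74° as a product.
sin 39° + sin 74° = 2 sin(56.5°) cos(-17.5°)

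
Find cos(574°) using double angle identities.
cos(574°) = cos²287° - sin²287° = -0.829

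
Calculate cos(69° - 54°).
cos(69° - 54°) = cos 69° cos 54° + sin 69° sin 54° = (√6+√2)/4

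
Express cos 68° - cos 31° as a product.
cos 68° - cos 31° = -2 sin(49.5°) sin(18.5°)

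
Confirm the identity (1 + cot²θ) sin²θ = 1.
LHS = csc²θ · sin²θ = (1/sin²θ) · sin²θ = 1 = RHS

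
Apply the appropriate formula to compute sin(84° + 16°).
sin(84° + 16°) = sin 84° cos 16° + cos 84° sin 16° = 0.9848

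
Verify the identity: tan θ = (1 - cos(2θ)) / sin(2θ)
RHS = 2sin²θ / (2 sin θ cos θ) = sin θ/cos θ = tan θ = LHS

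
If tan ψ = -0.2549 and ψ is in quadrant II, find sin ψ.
sin ψ = 0.247 (using tan²ψ + 1 = sec²ψ)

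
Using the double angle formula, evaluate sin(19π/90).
sin(19π/90) = 2 sin 19π/180 cos 19π/180 = 0.6157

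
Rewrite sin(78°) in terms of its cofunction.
sin(78°) = cos(90° - 78°) = cos(12°)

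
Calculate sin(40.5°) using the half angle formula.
sin(40.5°) = √((1 - cos 81°)/2) = 0.6494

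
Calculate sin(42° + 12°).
sin(42° + 12°) = sin 42° cos 12° + cos 42° sin 12° = 0.809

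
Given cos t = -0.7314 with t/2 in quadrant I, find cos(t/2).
cos(t/2) = ±√((1 + cos t)/2); positive since t/2 ∈ QI, so cos(t/2) = 0.3665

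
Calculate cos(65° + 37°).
cos(65° + 37°) = cos 65° cos 37° - sin 65° sin 37° = -0.2079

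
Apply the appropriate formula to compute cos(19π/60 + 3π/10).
cos(19π/60 + 3π/10) = cos 19π/60 cos 3π/10 - sin 19π/60 sin 3π/10 = -0.3584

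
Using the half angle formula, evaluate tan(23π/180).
tan(23π/180) = sin 23π/90 / (1 + cos 23π/90) = 0.4245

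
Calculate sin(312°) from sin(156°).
sin(312°) = 2 sin 156° cos 156° = -0.7431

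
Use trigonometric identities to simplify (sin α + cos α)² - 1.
(sin α + cos α)² - 1 = sin(2α) (using Pythagorean + double angle)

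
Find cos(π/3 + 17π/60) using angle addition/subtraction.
cos(π/3 + 17π/60) = cos π/3 cos 17π/60 - sin π/3 sin 17π/60 = -0.3584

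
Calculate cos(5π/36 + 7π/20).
cos(5π/36 + 7π/20) = cos 5π/36 cos 7π/20 - sin 5π/36 sin 7π/20 = 0.0349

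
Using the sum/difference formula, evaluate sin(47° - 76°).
sin(47° - 76°) = sin 47° cos 76° - cos 47° sin 76° = -0.4848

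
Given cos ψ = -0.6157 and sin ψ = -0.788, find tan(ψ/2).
tan(ψ/2) = sin ψ / (1 + cos ψ) = -2.05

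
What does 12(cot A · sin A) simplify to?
12(cot A · sin A) = 12(cos A) (using Quotient identity)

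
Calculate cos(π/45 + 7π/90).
cos(π/45 + 7π/90) = cos π/45 cos 7π/90 - sin π/45 sin 7π/90 = 0.9511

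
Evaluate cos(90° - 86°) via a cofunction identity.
cos(90° - 86°) = sin(86°) = 0.9976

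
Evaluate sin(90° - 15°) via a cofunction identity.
sin(90° - 15°) = cos(15°) = (√6+√2)/4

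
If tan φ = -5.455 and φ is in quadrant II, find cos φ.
cos φ = -0.1803 (using tan²φ + 1 = sec²φ)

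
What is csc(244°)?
csc(244°) = -1.113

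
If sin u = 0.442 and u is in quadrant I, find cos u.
cos u = 0.897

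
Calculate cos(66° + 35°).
cos(66° + 35°) = cos 66° cos 35° - sin 66° sin 35° = -0.1908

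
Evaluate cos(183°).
cos(183°) = -0.9986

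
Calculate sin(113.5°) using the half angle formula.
sin(113.5°) = √((1 - cos 227°)/2) = 0.9171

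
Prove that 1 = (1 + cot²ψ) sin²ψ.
RHS = csc²ψ · sin²ψ = (1/sin²ψ) · sin²ψ = 1 = LHS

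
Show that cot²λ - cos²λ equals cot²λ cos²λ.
LHS = cos²λ/sin²λ - cos²λ = cos²λ(1/sin²λ - 1) = cos²λ · (1 - sin²λ)/sin²λ = cos²λ · cos²λ/sin²λ = cos²λ · cot²λ = RHS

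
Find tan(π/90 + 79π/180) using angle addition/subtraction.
tan(π/90 + 79π/180) = (tan π/90 + tan 79π/180)/(1 - tan π/90 tan 79π/180) = 6.314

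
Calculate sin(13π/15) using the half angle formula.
sin(13π/15) = √((1 - cos 26π/15)/2) = 0.4067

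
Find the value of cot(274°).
cot(274°) = -0.06993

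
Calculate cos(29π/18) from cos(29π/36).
cos(29π/18) = cos²29π/36 - sin²29π/36 = 0.342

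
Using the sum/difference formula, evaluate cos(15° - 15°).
cos(15° - 15°) = cos 15° cos 15° + sin 15° sin 15° = 1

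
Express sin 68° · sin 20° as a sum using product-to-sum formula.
sin 68° sin 20° = (1/2)[cos(68°-20°) - cos(68°+20°)]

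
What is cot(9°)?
cot(9°) = 6.314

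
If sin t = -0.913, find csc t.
csc t = 1/sin t = -1.095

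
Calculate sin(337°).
sin(337°) = -0.3907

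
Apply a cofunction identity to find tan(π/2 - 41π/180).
tan(π/2 - 41π/180) = cot(41π/180) = 1.15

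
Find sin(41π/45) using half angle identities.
sin(41π/45) = √((1 - cos 82π/45)/2) = 0.2756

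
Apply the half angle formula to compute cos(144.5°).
cos(144.5°) = -√((1 + cos 289°)/2) = -0.8141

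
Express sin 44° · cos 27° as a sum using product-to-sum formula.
sin 44° cos 27° = (1/2)[sin(44°+27°) + sin(44°-27°)]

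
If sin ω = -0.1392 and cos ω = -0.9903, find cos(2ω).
cos(2ω) = cos²ω - sin²ω = 0.9613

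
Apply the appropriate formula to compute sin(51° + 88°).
sin(51° + 88°) = sin 51° cos 88° + cos 51° sin 88° = 0.6561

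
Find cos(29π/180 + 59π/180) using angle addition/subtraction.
cos(29π/180 + 59π/180) = cos 29π/180 cos 59π/180 - sin 29π/180 sin 59π/180 = 0.0349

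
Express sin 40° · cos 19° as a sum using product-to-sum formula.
sin 40° cos 19° = (1/2)[sin(40°+19°) + sin(40°-19°)]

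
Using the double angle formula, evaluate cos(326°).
cos(326°) = cos²163° - sin²163° = 0.829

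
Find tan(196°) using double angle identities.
tan(196°) = 2 tan 98° / (1 - tan²98°) = 0.2867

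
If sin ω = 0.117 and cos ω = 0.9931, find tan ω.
tan ω = sin ω / cos ω = 0.1178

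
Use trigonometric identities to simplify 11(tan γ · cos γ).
11(tan γ · cos γ) = 11(sin γ) (using Quotient identity)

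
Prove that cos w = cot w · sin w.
RHS = (cos w/sin w) · sin w = cos w = LHS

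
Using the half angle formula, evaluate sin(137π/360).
sin(137π/360) = √((1 - cos 137π/180)/2) = 0.9304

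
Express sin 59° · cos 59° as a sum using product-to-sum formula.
sin 59° cos 59° = (1/2)[sin(59°+59°) + sin(59°-59°)]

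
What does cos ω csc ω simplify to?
cos ω csc ω = cot ω (using Reciprocal + quotient)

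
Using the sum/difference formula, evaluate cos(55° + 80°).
cos(55° + 80°) = cos 55° cos 80° - sin 55° sin 80° = -√2/2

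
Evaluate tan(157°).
tan(157°) = -0.4245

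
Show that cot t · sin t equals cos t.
LHS = (cos t/sin t) · sin t = cos t = RHS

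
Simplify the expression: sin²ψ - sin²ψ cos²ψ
sin²ψ - sin²ψ cos²ψ = sin⁴ψ (using Factoring)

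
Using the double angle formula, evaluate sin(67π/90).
sin(67π/90) = 2 sin 67π/180 cos 67π/180 = 0.7193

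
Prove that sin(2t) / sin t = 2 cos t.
LHS = 2 sin t cos t / sin t = 2 cos t = RHS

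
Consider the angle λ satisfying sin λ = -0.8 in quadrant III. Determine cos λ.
cos λ = ±√(1 - sin²λ) = -0.6 (negative in QIII)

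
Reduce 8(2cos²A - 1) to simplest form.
8(2cos²A - 1) = 8(cos(2A)) (using Double angle)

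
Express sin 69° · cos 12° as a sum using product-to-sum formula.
sin 69° cos 12° = (1/2)[sin(69°+12°) + sin(69°-12°)]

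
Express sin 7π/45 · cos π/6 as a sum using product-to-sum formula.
sin 7π/45 cos π/6 = (1/2)[sin(7π/45+π/6) + sin(7π/45-π/6)]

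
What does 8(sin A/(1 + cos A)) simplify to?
8(sin A/(1 + cos A)) = 8(tan(A/2)) (using Half angle)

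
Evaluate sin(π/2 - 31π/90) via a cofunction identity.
sin(π/2 - 31π/90) = cos(31π/90) = 0.4695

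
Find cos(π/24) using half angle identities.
cos(π/24) = √((1 + cos π/12)/2) = 0.9914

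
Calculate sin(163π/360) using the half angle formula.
sin(163π/360) = √((1 - cos 163π/180)/2) = 0.989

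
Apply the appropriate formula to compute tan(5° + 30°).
tan(5° + 30°) = (tan 5° + tan 30°)/(1 - tan 5° tan 30°) = 0.7002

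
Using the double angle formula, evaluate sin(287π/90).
sin(287π/90) = 2 sin 287π/180 cos 287π/180 = -0.5592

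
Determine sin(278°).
sin(278°) = -0.9903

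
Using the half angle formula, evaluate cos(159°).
cos(159°) = -√((1 + cos 318°)/2) = -0.9336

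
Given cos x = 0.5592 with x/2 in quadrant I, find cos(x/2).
cos(x/2) = ±√((1 + cos x)/2); positive since x/2 ∈ QI, so cos(x/2) = 0.8829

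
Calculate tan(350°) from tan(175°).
tan(350°) = 2 tan 175° / (1 - tan²175°) = -0.1763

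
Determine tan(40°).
tan(40°) = 0.8391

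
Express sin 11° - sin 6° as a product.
sin 11° - sin 6° = 2 cos(8.5°) sin(2.5°)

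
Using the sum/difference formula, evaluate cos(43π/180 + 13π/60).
cos(43π/180 + 13π/60) = cos 43π/180 cos 13π/60 - sin 43π/180 sin 13π/60 = 0.1392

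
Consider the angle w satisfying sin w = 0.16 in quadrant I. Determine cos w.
cos w = √(1 - sin²w) = 0.9871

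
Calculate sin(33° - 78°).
sin(33° - 78°) = sin 33° cos 78° - cos 33° sin 78° = -√2/2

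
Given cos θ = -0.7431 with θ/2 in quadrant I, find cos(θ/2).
cos(θ/2) = ±√((1 + cos θ)/2); positive since θ/2 ∈ QI, so cos(θ/2) = 0.3584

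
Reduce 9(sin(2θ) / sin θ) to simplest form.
9(sin(2θ) / sin θ) = 9(2 cos θ) (using Double angle)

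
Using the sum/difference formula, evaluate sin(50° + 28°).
sin(50° + 28°) = sin 50° cos 28° + cos 50° sin 28° = 0.9781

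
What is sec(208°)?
sec(208°) = -1.133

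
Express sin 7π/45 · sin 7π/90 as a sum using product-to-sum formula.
sin 7π/45 sin 7π/90 = (1/2)[cos(7π/45-7π/90) - cos(7π/45+7π/90)]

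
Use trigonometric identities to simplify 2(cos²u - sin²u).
2(cos²u - sin²u) = 2(cos(2u)) (using Double angle)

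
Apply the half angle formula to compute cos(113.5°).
cos(113.5°) = -√((1 + cos 227°)/2) = -0.3987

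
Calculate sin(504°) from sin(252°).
sin(504°) = 2 sin 252° cos 252° = 0.5878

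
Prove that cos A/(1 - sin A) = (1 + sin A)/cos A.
RHS = (1 + sin A)(1 - sin A) / (cos A(1 - sin A)) = (1 - sin²A) / (cos A(1 - sin A)) = cos²A / (cos A(1 - sin A)) = cos A/(1 - sin A) = LHS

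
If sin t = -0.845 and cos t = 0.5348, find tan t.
tan t = sin t / cos t = -1.58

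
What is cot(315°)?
cot(315°) = -1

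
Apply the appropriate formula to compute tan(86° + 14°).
tan(86° + 14°) = (tan 86° + tan 14°)/(1 - tan 86° tan 14°) = -5.671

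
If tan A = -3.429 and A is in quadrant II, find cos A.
cos A = -0.28 (using tan²A + 1 = sec²A)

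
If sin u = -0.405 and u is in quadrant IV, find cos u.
cos u = 0.9143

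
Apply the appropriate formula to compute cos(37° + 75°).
cos(37° + 75°) = cos 37° cos 75° - sin 37° sin 75° = -0.3746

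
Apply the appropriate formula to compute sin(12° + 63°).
sin(12° + 63°) = sin 12° cos 63° + cos 12° sin 63° = (√6+√2)/4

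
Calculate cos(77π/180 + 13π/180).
cos(77π/180 + 13π/180) = cos 77π/180 cos 13π/180 - sin 77π/180 sin 13π/180 = 0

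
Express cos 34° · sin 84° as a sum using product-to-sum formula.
cos 34° sin 84° = (1/2)[sin(34°+84°) - sin(34°-84°)]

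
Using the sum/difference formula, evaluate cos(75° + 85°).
cos(75° + 85°) = cos 75° cos 85° - sin 75° sin 85° = -0.9397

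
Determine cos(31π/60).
cos(31π/60) = -0.05234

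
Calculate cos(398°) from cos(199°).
cos(398°) = cos²199° - sin²199° = 0.788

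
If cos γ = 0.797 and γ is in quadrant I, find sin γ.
sin γ = 0.604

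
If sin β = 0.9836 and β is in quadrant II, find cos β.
cos β = -0.1804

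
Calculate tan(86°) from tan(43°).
tan(86°) = 2 tan 43° / (1 - tan²43°) = 14.3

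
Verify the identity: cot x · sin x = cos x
LHS = (cos x/sin x) · sin x = cos x = RHS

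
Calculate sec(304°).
sec(304°) = 1.788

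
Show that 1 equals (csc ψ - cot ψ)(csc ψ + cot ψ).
RHS = csc²ψ - cot²ψ = (1 + cot²ψ) - cot²ψ = 1 = LHS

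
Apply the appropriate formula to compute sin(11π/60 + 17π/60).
sin(11π/60 + 17π/60) = sin 11π/60 cos 17π/60 + cos 11π/60 sin 17π/60 = 0.9945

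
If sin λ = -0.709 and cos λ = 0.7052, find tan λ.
tan λ = sin λ / cos λ = -1.005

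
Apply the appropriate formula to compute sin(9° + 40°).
sin(9° + 40°) = sin 9° cos 40° + cos 9° sin 40° = 0.7547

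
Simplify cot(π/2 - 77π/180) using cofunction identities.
cot(π/2 - 77π/180) = tan(77π/180)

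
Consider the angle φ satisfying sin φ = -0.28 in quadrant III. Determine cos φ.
cos φ = ±√(1 - sin²φ) = -0.96 (negative in QIII)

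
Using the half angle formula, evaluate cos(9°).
cos(9°) = √((1 + cos 18°)/2) = 0.9877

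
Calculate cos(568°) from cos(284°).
cos(568°) = cos²284° - sin²284° = -0.8829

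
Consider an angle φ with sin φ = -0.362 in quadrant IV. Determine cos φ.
cos φ = √(1 - sin²φ) = 0.9322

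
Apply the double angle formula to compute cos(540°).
cos(540°) = cos²270° - sin²270° = -1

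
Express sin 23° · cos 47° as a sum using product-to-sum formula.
sin 23° cos 47° = (1/2)[sin(23°+47°) + sin(23°-47°)]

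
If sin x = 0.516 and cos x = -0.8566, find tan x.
tan x = sin x / cos x = -0.6024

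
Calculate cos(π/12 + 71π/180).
cos(π/12 + 71π/180) = cos π/12 cos 71π/180 - sin π/12 sin 71π/180 = 0.06976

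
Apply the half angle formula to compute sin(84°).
sin(84°) = √((1 - cos 168°)/2) = 0.9945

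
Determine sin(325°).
sin(325°) = -0.5736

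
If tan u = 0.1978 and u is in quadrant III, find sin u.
sin u = -0.194 (using tan²u + 1 = sec²u)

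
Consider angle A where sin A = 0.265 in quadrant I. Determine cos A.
cos A = √(1 - sin²A) = 0.9642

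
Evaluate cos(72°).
cos(72°) = 0.309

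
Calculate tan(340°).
tan(340°) = -0.364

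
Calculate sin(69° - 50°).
sin(69° - 50°) = sin 69° cos 50° - cos 69° sin 50° = 0.3256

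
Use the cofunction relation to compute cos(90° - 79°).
cos(90° - 79°) = sin(79°) = 0.9816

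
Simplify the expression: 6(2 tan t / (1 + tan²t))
6(2 tan t / (1 + tan²t)) = 6(sin(2t)) (using Double angle)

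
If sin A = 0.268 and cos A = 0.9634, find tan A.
tan A = sin A / cos A = 0.2782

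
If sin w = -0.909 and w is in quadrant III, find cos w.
cos w = -0.4168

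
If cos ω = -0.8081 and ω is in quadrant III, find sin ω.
sin ω = -0.589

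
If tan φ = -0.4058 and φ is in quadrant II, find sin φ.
sin φ = 0.376 (using tan²φ + 1 = sec²φ)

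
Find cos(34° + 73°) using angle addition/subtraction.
cos(34° + 73°) = cos 34° cos 73° - sin 34° sin 73° = -0.2924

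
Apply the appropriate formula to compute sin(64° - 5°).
sin(64° - 5°) = sin 64° cos 5° - cos 64° sin 5° = 0.8572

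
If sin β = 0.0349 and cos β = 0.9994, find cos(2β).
cos(2β) = cos²β - sin²β = 0.9976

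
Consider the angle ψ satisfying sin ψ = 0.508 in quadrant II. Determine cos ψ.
cos ψ = ±√(1 - sin²ψ) = -0.8614 (negative in QII)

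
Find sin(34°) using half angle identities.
sin(34°) = √((1 - cos 68°)/2) = 0.5592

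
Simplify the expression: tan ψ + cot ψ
tan ψ + cot ψ = sec ψ csc ψ (using Quotient identities)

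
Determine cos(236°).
cos(236°) = -0.5592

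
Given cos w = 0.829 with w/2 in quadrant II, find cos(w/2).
cos(w/2) = ±√((1 + cos w)/2); negative since w/2 ∈ QII, so cos(w/2) = -0.9563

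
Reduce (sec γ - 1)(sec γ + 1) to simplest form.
(sec γ - 1)(sec γ + 1) = tan²γ (using Diff. of squares)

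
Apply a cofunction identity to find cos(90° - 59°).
cos(90° - 59°) = sin(59°) = 0.8572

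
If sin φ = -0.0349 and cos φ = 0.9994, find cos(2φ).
cos(2φ) = cos²φ - sin²φ = 0.9976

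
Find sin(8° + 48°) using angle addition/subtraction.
sin(8° + 48°) = sin 8° cos 48° + cos 8° sin 48° = 0.829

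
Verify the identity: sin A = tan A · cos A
RHS = (sin A/cos A) · cos A = sin A = LHS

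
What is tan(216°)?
tan(216°) = 0.7265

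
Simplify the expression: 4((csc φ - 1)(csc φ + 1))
4((csc φ - 1)(csc φ + 1)) = 4(cot²φ) (using Diff. of squares)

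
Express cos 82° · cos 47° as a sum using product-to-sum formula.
cos 82° cos 47° = (1/2)[cos(82°-47°) + cos(82°+47°)]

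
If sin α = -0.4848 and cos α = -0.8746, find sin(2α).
sin(2α) = 2 sin α cos α = 0.848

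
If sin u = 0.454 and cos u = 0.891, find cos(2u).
cos(2u) = cos²u - sin²u = 0.5878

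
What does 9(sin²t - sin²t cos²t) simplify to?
9(sin²t - sin²t cos²t) = 9(sin⁴t) (using Factoring)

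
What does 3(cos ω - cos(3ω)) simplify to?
3(cos ω - cos(3ω)) = 3(2 sin(2ω) sin ω) (using Sum-to-product)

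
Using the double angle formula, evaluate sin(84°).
sin(84°) = 2 sin 42° cos 42° = 0.9945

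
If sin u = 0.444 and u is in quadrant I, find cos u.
cos u = 0.896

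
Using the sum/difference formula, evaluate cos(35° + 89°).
cos(35° + 89°) = cos 35° cos 89° - sin 35° sin 89° = -0.5592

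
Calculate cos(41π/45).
cos(41π/45) = -0.9613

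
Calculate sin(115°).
sin(115°) = 0.9063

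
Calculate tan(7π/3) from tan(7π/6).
tan(7π/3) = 2 tan 7π/6 / (1 - tan²7π/6) = √3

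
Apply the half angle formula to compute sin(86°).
sin(86°) = √((1 - cos 172°)/2) = 0.9976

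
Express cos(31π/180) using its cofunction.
cos(31π/180) = sin(π/2 - 31π/180) = sin(59π/180)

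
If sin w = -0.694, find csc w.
csc w = 1/sin w = -1.441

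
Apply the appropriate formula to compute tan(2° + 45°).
tan(2° + 45°) = (tan 2° + tan 45°)/(1 - tan 2° tan 45°) = 1.072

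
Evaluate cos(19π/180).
cos(19π/180) = 0.9455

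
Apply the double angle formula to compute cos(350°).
cos(350°) = cos²175° - sin²175° = 0.9848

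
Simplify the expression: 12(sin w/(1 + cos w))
12(sin w/(1 + cos w)) = 12(tan(w/2)) (using Half angle)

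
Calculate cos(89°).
cos(89°) = 0.01745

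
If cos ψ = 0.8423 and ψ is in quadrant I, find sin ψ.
sin ψ = 0.539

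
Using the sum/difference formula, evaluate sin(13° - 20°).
sin(13° - 20°) = sin 13° cos 20° - cos 13° sin 20° = -0.1219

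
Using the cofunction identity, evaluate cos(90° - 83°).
cos(90° - 83°) = sin(83°) = 0.9925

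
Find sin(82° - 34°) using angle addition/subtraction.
sin(82° - 34°) = sin 82° cos 34° - cos 82° sin 34° = 0.7431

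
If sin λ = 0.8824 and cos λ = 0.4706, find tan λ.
tan λ = sin λ / cos λ = 1.875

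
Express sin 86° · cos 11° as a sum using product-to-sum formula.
sin 86° cos 11° = (1/2)[sin(86°+11°) + sin(86°-11°)]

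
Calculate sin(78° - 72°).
sin(78° - 72°) = sin 78° cos 72° - cos 78° sin 72° = 0.1045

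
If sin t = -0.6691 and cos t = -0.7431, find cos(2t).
cos(2t) = cos²t - sin²t = 0.1045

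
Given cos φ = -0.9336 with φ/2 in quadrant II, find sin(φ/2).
sin(φ/2) = ±√((1 - cos φ)/2); positive since φ/2 ∈ QII, so sin(φ/2) = 0.9833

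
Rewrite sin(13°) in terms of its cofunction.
sin(13°) = cos(90° - 13°) = cos(77°)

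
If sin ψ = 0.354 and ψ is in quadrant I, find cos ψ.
cos ψ = 0.9352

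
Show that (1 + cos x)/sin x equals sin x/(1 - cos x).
RHS = sin x(1 + cos x) / ((1 - cos x)(1 + cos x)) = sin x(1 + cos x) / (1 - cos²x) = sin x(1 + cos x) / sin²x = (1 + cos x)/sin x = LHS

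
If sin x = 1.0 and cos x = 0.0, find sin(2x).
sin(2x) = 2 sin x cos x = 0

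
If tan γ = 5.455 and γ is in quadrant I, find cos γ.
cos γ = 0.1803 (using tan²γ + 1 = sec²γ)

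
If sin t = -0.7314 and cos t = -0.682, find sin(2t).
sin(2t) = 2 sin t cos t = 0.9976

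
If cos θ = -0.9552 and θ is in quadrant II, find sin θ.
sin θ = 0.296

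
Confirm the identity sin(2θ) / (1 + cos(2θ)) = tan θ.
LHS = 2 sin θ cos θ / (2cos²θ) = sin θ/cos θ = tan θ = RHS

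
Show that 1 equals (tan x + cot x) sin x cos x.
RHS = (sin x/cos x + cos x/sin x) sin x cos x = ((sin²x + cos²x)/(sin x cos x)) · sin x cos x = sin²x + cos²x = 1 = LHS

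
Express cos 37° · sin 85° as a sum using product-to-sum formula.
cos 37° sin 85° = (1/2)[sin(37°+85°) - sin(37°-85°)]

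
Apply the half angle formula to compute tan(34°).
tan(34°) = sin 68° / (1 + cos 68°) = 0.6745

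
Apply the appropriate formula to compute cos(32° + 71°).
cos(32° + 71°) = cos 32° cos 71° - sin 32° sin 71° = -0.225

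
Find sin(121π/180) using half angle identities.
sin(121π/180) = √((1 - cos 121π/90)/2) = 0.8572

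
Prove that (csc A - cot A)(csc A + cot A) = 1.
LHS = csc²A - cot²A = (1 + cot²A) - cot²A = 1 = RHS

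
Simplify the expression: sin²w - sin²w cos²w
sin²w - sin²w cos²w = sin⁴w (using Factoring)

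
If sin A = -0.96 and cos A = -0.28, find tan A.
tan A = sin A / cos A = 3.429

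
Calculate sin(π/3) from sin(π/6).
sin(π/3) = 2 sin π/6 cos π/6 = √3/2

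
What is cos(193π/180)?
cos(193π/180) = -0.9744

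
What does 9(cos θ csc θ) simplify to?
9(cos θ csc θ) = 9(cot θ) (using Reciprocal + quotient)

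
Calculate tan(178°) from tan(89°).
tan(178°) = 2 tan 89° / (1 - tan²89°) = -0.03492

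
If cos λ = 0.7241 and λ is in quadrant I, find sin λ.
sin λ = 0.6897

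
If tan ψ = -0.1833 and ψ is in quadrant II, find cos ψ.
cos ψ = -0.9836 (using tan²ψ + 1 = sec²ψ)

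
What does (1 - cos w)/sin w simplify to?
(1 - cos w)/sin w = tan(w/2) (using Half angle)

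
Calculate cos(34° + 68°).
cos(34° + 68°) = cos 34° cos 68° - sin 34° sin 68° = -0.2079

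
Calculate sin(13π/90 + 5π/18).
sin(13π/90 + 5π/18) = sin 13π/90 cos 5π/18 + cos 13π/90 sin 5π/18 = 0.9703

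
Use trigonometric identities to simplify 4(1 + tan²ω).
4(1 + tan²ω) = 4(sec²ω) (using Pythagorean identity)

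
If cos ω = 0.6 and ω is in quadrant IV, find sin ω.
sin ω = -0.8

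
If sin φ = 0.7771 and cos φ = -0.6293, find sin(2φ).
sin(2φ) = 2 sin φ cos φ = -0.9781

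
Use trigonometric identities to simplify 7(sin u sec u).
7(sin u sec u) = 7(tan u) (using Reciprocal + quotient)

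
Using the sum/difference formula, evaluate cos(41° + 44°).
cos(41° + 44°) = cos 41° cos 44° - sin 41° sin 44° = 0.08716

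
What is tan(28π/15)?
tan(28π/15) = -0.4452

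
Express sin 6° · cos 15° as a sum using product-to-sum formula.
sin 6° cos 15° = (1/2)[sin(6°+15°) + sin(6°-15°)]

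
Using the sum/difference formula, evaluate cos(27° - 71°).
cos(27° - 71°) = cos 27° cos 71° + sin 27° sin 71° = 0.7193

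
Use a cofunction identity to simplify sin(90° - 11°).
sin(90° - 11°) = cos(11°)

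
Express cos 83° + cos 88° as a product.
cos 83° + cos 88° = 2 cos(85.5°) cos(-2.5°)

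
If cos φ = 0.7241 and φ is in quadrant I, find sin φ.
sin φ = 0.6897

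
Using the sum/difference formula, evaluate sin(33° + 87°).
sin(33° + 87°) = sin 33° cos 87° + cos 33° sin 87° = √3/2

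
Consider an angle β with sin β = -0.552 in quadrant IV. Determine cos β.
cos β = √(1 - sin²β) = 0.8338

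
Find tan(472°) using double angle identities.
tan(472°) = 2 tan 236° / (1 - tan²236°) = -2.475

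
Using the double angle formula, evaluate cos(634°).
cos(634°) = cos²317° - sin²317° = 0.06976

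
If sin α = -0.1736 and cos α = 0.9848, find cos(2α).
cos(2α) = cos²α - sin²α = 0.9397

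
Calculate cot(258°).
cot(258°) = 0.2126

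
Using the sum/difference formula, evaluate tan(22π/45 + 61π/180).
tan(22π/45 + 61π/180) = (tan 22π/45 + tan 61π/180)/(1 - tan 22π/45 tan 61π/180) = -0.6009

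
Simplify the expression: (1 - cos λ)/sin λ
(1 - cos λ)/sin λ = tan(λ/2) (using Half angle)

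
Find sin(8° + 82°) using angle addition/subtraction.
sin(8° + 82°) = sin 8° cos 82° + cos 8° sin 82° = 1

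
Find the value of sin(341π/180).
sin(341π/180) = -0.3256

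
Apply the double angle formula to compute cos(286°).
cos(286°) = cos²143° - sin²143° = 0.2756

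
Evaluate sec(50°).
sec(50°) = 1.556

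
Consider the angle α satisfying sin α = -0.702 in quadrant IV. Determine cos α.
cos α = √(1 - sin²α) = 0.7122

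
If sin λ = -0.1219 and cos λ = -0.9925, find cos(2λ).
cos(2λ) = cos²λ - sin²λ = 0.9702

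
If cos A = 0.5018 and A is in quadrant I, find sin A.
sin A = 0.865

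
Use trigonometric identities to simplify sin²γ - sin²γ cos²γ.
sin²γ - sin²γ cos²γ = sin⁴γ (using Factoring)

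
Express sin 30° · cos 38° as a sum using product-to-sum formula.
sin 30° cos 38° = (1/2)[sin(30°+38°) + sin(30°-38°)]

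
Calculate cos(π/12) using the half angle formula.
cos(π/12) = √((1 + cos π/6)/2) = (√6+√2)/4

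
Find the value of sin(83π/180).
sin(83π/180) = 0.9925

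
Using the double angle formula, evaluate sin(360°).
sin(360°) = 2 sin 180° cos 180° = 0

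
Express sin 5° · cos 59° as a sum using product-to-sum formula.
sin 5° cos 59° = (1/2)[sin(5°+59°) + sin(5°-59°)]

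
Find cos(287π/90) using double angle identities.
cos(287π/90) = cos²287π/180 - sin²287π/180 = -0.829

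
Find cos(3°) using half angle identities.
cos(3°) = √((1 + cos 6°)/2) = 0.9986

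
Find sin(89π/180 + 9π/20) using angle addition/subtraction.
sin(89π/180 + 9π/20) = sin 89π/180 cos 9π/20 + cos 89π/180 sin 9π/20 = 0.1736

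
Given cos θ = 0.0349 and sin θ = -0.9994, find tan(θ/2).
tan(θ/2) = sin θ / (1 + cos θ) = -0.9657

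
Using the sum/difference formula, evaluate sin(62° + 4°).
sin(62° + 4°) = sin 62° cos 4° + cos 62° sin 4° = 0.9135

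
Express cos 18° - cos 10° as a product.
cos 18° - cos 10° = -2 sin(14°) sin(4°)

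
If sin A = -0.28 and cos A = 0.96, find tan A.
tan A = sin A / cos A = -0.2917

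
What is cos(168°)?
cos(168°) = -0.9781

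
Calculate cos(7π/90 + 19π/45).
cos(7π/90 + 19π/45) = cos 7π/90 cos 19π/45 - sin 7π/90 sin 19π/45 = 0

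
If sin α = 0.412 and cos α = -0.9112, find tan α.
tan α = sin α / cos α = -0.4522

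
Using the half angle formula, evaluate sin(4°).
sin(4°) = √((1 - cos 8°)/2) = 0.06976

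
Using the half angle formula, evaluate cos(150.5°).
cos(150.5°) = -√((1 + cos 301°)/2) = -0.8704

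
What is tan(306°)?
tan(306°) = -1.376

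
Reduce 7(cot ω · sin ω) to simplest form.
7(cot ω · sin ω) = 7(cos ω) (using Quotient identity)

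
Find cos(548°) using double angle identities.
cos(548°) = cos²274° - sin²274° = -0.9903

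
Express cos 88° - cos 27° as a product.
cos 88° - cos 27° = -2 sin(57.5°) sin(30.5°)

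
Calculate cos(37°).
cos(37°) = 0.7986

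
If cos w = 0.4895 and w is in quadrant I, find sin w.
sin w = 0.872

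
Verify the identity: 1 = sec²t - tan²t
RHS = 1/cos²t - sin²t/cos²t = (1 - sin²t)/cos²t = cos²t/cos²t = 1 = LHS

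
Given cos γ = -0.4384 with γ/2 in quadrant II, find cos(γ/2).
cos(γ/2) = ±√((1 + cos γ)/2); negative since γ/2 ∈ QII, so cos(γ/2) = -0.5299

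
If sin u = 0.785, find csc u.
csc u = 1/sin u = 1.274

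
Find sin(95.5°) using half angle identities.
sin(95.5°) = √((1 - cos 191°)/2) = 0.9954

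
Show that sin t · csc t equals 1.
LHS = sin t · (1/sin t) = 1 = RHS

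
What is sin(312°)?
sin(312°) = -0.7431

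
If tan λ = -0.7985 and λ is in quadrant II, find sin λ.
sin λ = 0.624 (using tan²λ + 1 = sec²λ)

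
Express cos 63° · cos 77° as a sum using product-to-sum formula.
cos 63° cos 77° = (1/2)[cos(63°-77°) + cos(63°+77°)]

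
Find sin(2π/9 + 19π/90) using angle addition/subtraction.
sin(2π/9 + 19π/90) = sin 2π/9 cos 19π/90 + cos 2π/9 sin 19π/90 = 0.9781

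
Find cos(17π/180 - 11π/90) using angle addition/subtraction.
cos(17π/180 - 11π/90) = cos 17π/180 cos 11π/90 + sin 17π/180 sin 11π/90 = 0.9962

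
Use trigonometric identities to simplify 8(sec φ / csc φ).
8(sec φ / csc φ) = 8(tan φ) (using Reciprocal identities)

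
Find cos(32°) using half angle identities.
cos(32°) = √((1 + cos 64°)/2) = 0.848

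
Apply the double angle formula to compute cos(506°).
cos(506°) = cos²253° - sin²253° = -0.829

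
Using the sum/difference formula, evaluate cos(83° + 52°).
cos(83° + 52°) = cos 83° cos 52° - sin 83° sin 52° = -√2/2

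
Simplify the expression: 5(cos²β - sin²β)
5(cos²β - sin²β) = 5(cos(2β)) (using Double angle)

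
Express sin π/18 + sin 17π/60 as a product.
sin π/18 + sin 17π/60 = 2 sin(61π/360) cos(-41π/360)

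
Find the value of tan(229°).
tan(229°) = 1.15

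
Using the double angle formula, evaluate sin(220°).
sin(220°) = 2 sin 110° cos 110° = -0.6428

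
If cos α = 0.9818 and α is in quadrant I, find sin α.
sin α = 0.1899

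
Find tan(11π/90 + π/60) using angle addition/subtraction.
tan(11π/90 + π/60) = (tan 11π/90 + tan π/60)/(1 - tan 11π/90 tan π/60) = 0.4663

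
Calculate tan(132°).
tan(132°) = -1.111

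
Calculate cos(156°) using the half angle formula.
cos(156°) = -√((1 + cos 312°)/2) = -0.9135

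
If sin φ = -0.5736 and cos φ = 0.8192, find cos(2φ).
cos(2φ) = cos²φ - sin²φ = 0.3421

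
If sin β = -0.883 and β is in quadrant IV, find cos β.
cos β = 0.4694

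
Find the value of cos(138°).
cos(138°) = -0.7431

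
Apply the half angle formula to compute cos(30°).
cos(30°) = √((1 + cos 60°)/2) = √3/2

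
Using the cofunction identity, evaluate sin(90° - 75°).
sin(90° - 75°) = cos(75°) = (√6-√2)/4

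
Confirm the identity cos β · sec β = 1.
LHS = cos β · (1/cos β) = 1 = RHS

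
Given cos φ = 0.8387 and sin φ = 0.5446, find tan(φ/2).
tan(φ/2) = sin φ / (1 + cos φ) = 0.2962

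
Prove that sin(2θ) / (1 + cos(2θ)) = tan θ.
LHS = 2 sin θ cos θ / (2cos²θ) = sin θ/cos θ = tan θ = RHS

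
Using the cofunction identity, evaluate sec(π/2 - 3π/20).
sec(π/2 - 3π/20) = csc(3π/20) = 2.203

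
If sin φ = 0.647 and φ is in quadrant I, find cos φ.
cos φ = 0.7625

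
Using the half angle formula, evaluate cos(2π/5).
cos(2π/5) = √((1 + cos 4π/5)/2) = 0.309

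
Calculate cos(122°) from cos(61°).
cos(122°) = cos²61° - sin²61° = -0.5299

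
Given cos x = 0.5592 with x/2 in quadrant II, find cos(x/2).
cos(x/2) = ±√((1 + cos x)/2); negative since x/2 ∈ QII, so cos(x/2) = -0.8829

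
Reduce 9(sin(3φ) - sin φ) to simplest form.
9(sin(3φ) - sin φ) = 9(2 cos(2φ) sin φ) (using Sum-to-product)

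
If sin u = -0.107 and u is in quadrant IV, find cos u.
cos u = 0.9943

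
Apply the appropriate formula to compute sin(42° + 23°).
sin(42° + 23°) = sin 42° cos 23° + cos 42° sin 23° = 0.9063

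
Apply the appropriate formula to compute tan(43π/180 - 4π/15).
tan(43π/180 - 4π/15) = (tan 43π/180 - tan 4π/15)/(1 + tan 43π/180 tan 4π/15) = -0.08749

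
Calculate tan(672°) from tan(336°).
tan(672°) = 2 tan 336° / (1 - tan²336°) = -1.111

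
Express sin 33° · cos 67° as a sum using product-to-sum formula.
sin 33° cos 67° = (1/2)[sin(33°+67°) + sin(33°-67°)]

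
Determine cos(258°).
cos(258°) = -0.2079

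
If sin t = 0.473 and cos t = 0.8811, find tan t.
tan t = sin t / cos t = 0.5368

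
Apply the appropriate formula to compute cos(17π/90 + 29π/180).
cos(17π/90 + 29π/180) = cos 17π/90 cos 29π/180 - sin 17π/90 sin 29π/180 = 0.454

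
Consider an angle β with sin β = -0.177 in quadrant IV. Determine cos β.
cos β = √(1 - sin²β) = 0.9842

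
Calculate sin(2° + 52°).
sin(2° + 52°) = sin 2° cos 52° + cos 2° sin 52° = 0.809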